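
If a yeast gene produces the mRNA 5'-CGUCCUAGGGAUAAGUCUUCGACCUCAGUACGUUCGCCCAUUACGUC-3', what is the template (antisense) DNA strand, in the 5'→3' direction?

5'-GACGTAATGGGCGAACGTACTGAGGTCGAAGACTTATCCCTAGGACG-3'

Replace U with T to get the coding DNA strand: CGTCCTAGGGATAAGTCTTCGACCTCAGTACGTTCGCCCATTACGTC. The template strand is its reverse complement (complement GCAGGATCCCTATTCAGAAGCTGGAGTCATGCAAGCGGGTAATGCAG, then reverse).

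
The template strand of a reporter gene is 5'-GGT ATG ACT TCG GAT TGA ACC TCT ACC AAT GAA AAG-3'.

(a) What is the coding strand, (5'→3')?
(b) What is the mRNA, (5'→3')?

(a) The coding strand is the reverse complement of the template: complement CCATACTGAAGCCTAACTTGGAGATGGTTACTTTTC, then reverse.
(b) mRNA has the coding-strand sequence with T→U.

(a) 5'-CTTTTCATTGGTAGAGGTTCAATCCGAAGTCATACC-3'
(b) 5′-CUUUUCAUUGGUAGAGGUUCAAUCCGAAGUCAUACC-3′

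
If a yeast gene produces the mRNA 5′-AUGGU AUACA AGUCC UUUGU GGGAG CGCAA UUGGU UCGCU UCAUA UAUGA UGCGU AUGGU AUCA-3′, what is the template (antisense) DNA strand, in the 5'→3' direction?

5'-TGATACCATACGCATCATATATGAAGCGAACCAATTGCGCTCCCACAAAGGACTTGTATACCAT-3'

Replace U with T to get the coding DNA strand: ATGGTATACAAGTCCTTTGTGGGAGCGCAATTGGTTCGCTTCATATATGATGCGTATGGTATCA. The template strand is its reverse complement (complement TACCATATGTTCAGGAAACACCCTCGCGTTAACCAAGCGAAGTATATACTACGCATACCATAGT, then reverse).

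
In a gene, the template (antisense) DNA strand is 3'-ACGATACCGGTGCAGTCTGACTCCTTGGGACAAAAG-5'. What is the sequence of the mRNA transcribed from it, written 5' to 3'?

5'-UGCUAUGGCCACGUCAGACUGAGGAACCCUGUUUUC-3'

Reading the template 3'→5' as shown, RNA polymerase pairs each base (A→U, T→A, G↔C) to build mRNA 5'→3' directly.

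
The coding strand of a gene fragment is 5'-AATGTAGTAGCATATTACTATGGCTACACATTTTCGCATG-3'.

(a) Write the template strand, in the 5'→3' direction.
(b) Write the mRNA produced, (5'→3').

(a) 5'-CATGCGAAAATGTGTAGCCATAGTAATATGCTACTACATT-3'
(b) 5'-AAUGUAGUAGCAUAUUACUAUGGCUACACAUUUUCGCAUG-3'

(a) The template strand is the reverse complement of the coding strand: complement TTACATCATCGTATAATGATACCGATGTGTAAAAGCGTAC, then reverse.
(b) mRNA matches the coding strand with T→U.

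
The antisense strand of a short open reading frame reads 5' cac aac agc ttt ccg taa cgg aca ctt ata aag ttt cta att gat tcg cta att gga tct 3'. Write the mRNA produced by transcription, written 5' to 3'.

5'-AGAUCCAAUUAGCGAAUCAAUUAGAAACUUUAUAAGUGUCCGUUACGGAAAGCUGUUGUG-3'

RNA polymerase reads the template 3'→5' and synthesizes mRNA 5'→3' by base-pairing (A→U, T→A, G↔C). The complement of the template is GTGTTGTCGAAAGGCATTGCCTGTGAATATTTCAAAGATTAACTAAGCGATTAACCTAGA; antiparallel, so 5'→3' the coding strand is AGATCCAATTAGCGAATCAATTAGAAACTTTATAAGTGTCCGTTACGGAAAGCTGTTGTG. Replace T with U for the mRNA.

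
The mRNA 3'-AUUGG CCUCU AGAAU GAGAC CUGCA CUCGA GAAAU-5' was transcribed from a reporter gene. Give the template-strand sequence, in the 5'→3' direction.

Written 5'→3' the mRNA is UAAAGAGCUCACGUCCAGAGUAAGAUCUCCGGUUA, so the coding DNA strand is TAAAGAGCTCACGTCCAGAGTAAGATCTCCGGTTA. The template is its reverse complement.

5'-TAACCGGAGATCTTACTCTGGACGTGAGCTCTTTA-3'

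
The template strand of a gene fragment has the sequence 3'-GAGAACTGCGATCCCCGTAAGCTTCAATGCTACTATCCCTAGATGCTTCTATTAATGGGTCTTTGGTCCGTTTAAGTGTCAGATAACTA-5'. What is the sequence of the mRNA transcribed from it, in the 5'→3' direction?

Reading the template 3'→5' as shown, RNA polymerase pairs each base (A→U, T→A, G↔C) to build mRNA 5'→3' directly.

5'-CUCUUGACGCUAGGGGCAUUCGAAGUUACGAUGAUAGGGAUCUACGAAGAUAAUUACCCAGAAACCAGGCAAAUUCACAGUCUAUUGAU-3'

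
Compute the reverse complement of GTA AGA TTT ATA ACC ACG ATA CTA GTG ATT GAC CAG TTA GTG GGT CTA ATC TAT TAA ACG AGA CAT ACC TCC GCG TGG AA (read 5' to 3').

Reading the sequence 3'→5' and pairing each base (A↔T, G↔C) gives the reverse complement directly.

5′-TTCCACGCGGAGGTATGTCTCGTTTAATAGATTAGACCCACTAACTGGTCAATCACTAGTATCGTGGTTATAAATCTTAC-3′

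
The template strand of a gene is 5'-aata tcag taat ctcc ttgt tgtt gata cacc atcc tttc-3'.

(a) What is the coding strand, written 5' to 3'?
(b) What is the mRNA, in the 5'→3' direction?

(a) 5'-GAAAGGATGGTGTATCAACAACAAGGAGATTACTGATATT-3'
(b) 5'-GAAAGGAUGGUGUAUCAACAACAAGGAGAUUACUGAUAUU-3'

(a) The coding strand is the reverse complement of the template: complement TTATAGTCATTAGAGGAACAACAACTATGTGGTAGGAAAG, then reverse.
(b) mRNA has the coding-strand sequence with T→U.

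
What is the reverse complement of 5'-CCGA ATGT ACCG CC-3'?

5'-GGCGGTACATTCGG-3'

Complement each base (A↔T, G↔C): GGCTTACATGGCGG. Then reverse.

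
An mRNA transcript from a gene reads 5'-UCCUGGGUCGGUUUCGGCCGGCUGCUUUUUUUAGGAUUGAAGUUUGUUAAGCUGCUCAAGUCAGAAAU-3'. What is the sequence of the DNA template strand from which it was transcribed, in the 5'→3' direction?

Replace U with T to get the coding DNA strand: TCCTGGGTCGGTTTCGGCCGGCTGCTTTTTTTAGGATTGAAGTTTGTTAAGCTGCTCAAGTCAGAAAT. The template strand is its reverse complement (complement AGGACCCAGCCAAAGCCGGCCGACGAAAAAAATCCTAACTTCAAACAATTCGACGAGTTCAGTCTTTA, then reverse).

5'-ATTTCTGACTTGAGCAGCTTAACAAACTTCAATCCTAAAAAAAGCAGCCGGCCGAAACCGACCCAGGA-3'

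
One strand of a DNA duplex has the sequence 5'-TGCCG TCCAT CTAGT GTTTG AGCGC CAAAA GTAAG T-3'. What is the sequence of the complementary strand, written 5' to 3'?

The complement of TGCCGTCCATCTAGTGTTTGAGCGCCAAAAGTAAGT is ACGGCAGGTAGATCACAAACTCGCGGTTTTCATTCA (A↔T, G↔C). DNA strands are antiparallel, so the complementary strand runs 3'→5'; reversing gives the 5'→3' form.

5'-ACTTACTTTTGGCGCTCAAACACTAGATGGACGGCA-3'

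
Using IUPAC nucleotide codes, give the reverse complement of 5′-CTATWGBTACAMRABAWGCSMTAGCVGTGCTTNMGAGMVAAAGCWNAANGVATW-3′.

5'-WATBCNTTNWGCTTTBKCTCKNAAGCACBGCTAKSGCWTVTYKTGTAVCWATAG-3'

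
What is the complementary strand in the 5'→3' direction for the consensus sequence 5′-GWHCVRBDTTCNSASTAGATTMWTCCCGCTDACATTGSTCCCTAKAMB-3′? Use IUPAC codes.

5′-VKTMTAGGGASCAATGTHAGCGGGAWKAATCTASTSNGAAHVYBGDWC-3′

Standard pairs A↔T, G↔C; ambiguity codes pair R↔Y, M↔K, W↔W, S↔S, B↔V, D↔H, N↔N. Complement (CWDGBYVHAAGNSTSATCTAAKWAGGGCGAHTGTAACSAGGGATMTKV), then reverse for 5'→3'.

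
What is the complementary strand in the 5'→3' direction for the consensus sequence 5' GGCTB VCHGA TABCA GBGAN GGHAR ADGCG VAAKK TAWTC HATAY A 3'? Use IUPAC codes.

5'-TRTATDGAWTAMMTTBCGCHTYTDCCNTCVCTGVTATCDGBVAGCC-3'

Standard pairs A↔T, G↔C; ambiguity codes pair R↔Y, K↔M, W↔W, B↔V, D↔H, N↔N. Complement (CCGAVBGDCTATVGTCVCTNCCDTYTHCGCBTTMMATWAGDTATRT), then reverse for 5'→3'.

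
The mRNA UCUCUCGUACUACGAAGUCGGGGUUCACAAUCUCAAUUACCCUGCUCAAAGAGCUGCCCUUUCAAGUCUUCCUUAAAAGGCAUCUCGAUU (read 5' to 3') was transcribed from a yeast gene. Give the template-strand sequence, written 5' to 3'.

5'-AATCGAGATGCCTTTTAAGGAAGACTTGAAAGGGCAGCTCTTTGAGCAGGGTAATTGAGATTGTGAACCCCGACTTCGTAGTACGAGAGA-3'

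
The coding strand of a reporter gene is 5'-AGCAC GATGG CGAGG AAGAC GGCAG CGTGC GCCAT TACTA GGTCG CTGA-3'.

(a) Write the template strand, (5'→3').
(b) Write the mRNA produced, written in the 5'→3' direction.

(a) 5'-TCAGCGACCTAGTAATGGCGCACGCTGCCGTCTTCCTCGCCATCGTGCT-3'
(b) 5'-AGCACGAUGGCGAGGAAGACGGCAGCGUGCGCCAUUACUAGGUCGCUGA-3'

(a) The template strand is the reverse complement of the coding strand: complement TCGTGCTACCGCTCCTTCTGCCGTCGCACGCGGTAATGATCCAGCGACT, then reverse.
(b) mRNA matches the coding strand with T→U.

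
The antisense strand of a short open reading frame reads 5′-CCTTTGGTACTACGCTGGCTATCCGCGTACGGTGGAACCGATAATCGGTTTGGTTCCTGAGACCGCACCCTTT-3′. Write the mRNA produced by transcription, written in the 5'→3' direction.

5'-AAAGGGUGCGGUCUCAGGAACCAAACCGAUUAUCGGUUCCACCGUACGCGGAUAGCCAGCGUAGUACCAAAGG-3'

RNA polymerase reads the template 3'→5' and synthesizes mRNA 5'→3' by base-pairing (A→U, T→A, G↔C). The complement of the template is GGAAACCATGATGCGACCGATAGGCGCATGCCACCTTGGCTATTAGCCAAACCAAGGACTCTGGCGTGGGAAA; antiparallel, so 5'→3' the coding strand is AAAGGGTGCGGTCTCAGGAACCAAACCGATTATCGGTTCCACCGTACGCGGATAGCCAGCGTAGTACCAAAGG. Replace T with U for the mRNA.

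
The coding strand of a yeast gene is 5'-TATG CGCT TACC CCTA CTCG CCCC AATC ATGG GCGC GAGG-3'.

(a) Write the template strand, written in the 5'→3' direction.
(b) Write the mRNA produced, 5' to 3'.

(a) 5′-CCTCGCGCCCATGATTGGGGCGAGTAGGGGTAAGCGCATA-3′
(b) 5′-UAUGCGCUUACCCCUACUCGCCCCAAUCAUGGGCGCGAGG-3′

(a) The template strand is the reverse complement of the coding strand: complement ATACGCGAATGGGGATGAGCGGGGTTAGTACCCGCGCTCC, then reverse.
(b) mRNA matches the coding strand with T→U.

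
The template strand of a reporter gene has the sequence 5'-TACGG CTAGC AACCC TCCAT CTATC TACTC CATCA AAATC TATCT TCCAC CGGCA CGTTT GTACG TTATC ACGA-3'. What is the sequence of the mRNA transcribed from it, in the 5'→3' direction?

RNA polymerase reads the template 3'→5' and synthesizes mRNA 5'→3' by base-pairing (A→U, T→A, G↔C). The complement of the template is ATGCCGATCGTTGGGAGGTAGATAGATGAGGTAGTTTTAGATAGAAGGTGGCCGTGCAAACATGCAATAGTGCT; antiparallel, so 5'→3' the coding strand is TCGTGATAACGTACAAACGTGCCGGTGGAAGATAGATTTTGATGGAGTAGATAGATGGAGGGTTGCTAGCCGTA. Replace T with U for the mRNA.

5'-UCGUGAUAACGUACAAACGUGCCGGUGGAAGAUAGAUUUUGAUGGAGUAGAUAGAUGGAGGGUUGCUAGCCGUA-3'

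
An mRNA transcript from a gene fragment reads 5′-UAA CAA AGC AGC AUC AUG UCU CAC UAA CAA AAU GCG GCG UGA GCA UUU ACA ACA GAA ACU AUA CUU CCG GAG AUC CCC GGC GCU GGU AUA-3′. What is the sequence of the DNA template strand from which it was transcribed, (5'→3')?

5'-TATACCAGCGCCGGGGATCTCCGGAAGTATAGTTTCTGTTGTAAATGCTCACGCCGCATTTTGTTAGTGAGACATGATGCTGCTTTGTTA-3'

Replace U with T to get the coding DNA strand: TAACAAAGCAGCATCATGTCTCACTAACAAAATGCGGCGTGAGCATTTACAACAGAAACTATACTTCCGGAGATCCCCGGCGCTGGTATA. The template strand is its reverse complement (complement ATTGTTTCGTCGTAGTACAGAGTGATTGTTTTACGCCGCACTCGTAAATGTTGTCTTTGATATGAAGGCCTCTAGGGGCCGCGACCATAT, then reverse).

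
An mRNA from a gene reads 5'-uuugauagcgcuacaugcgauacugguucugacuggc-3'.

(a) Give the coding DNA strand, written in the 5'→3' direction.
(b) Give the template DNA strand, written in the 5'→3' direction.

(a) The coding strand matches the mRNA with U→T.
(b) The template strand is the reverse complement of the coding strand.

(a) 5′-TTTGATAGCGCTACATGCGATACTGGTTCTGACTGGC-3′
(b) 5′-GCCAGTCAGAACCAGTATCGCATGTAGCGCTATCAAA-3′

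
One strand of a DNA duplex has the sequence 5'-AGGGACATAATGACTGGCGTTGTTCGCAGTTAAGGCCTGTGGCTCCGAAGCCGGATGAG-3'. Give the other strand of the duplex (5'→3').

Pairing A↔T and G↔C gives TCCCTGTATTACTGACCGCAACAAGCGTCAATTCCGGACACCGAGGCTTCGGCCTACTC, running 3'→5'. Reverse for the 5'→3' convention.

5′-CTCATCCGGCTTCGGAGCCACAGGCCTTAACTGCGAACAACGCCAGTCATTATGTCCCT-3′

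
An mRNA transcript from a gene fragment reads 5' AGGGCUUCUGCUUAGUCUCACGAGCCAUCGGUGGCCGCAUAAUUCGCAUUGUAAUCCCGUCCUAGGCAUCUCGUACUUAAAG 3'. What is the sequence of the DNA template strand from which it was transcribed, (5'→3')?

Replace U with T to get the coding DNA strand: AGGGCTTCTGCTTAGTCTCACGAGCCATCGGTGGCCGCATAATTCGCATTGTAATCCCGTCCTAGGCATCTCGTACTTAAAG. The template strand is its reverse complement (complement TCCCGAAGACGAATCAGAGTGCTCGGTAGCCACCGGCGTATTAAGCGTAACATTAGGGCAGGATCCGTAGAGCATGAATTTC, then reverse).

5'-CTTTAAGTACGAGATGCCTAGGACGGGATTACAATGCGAATTATGCGGCCACCGATGGCTCGTGAGACTAAGCAGAAGCCCT-3'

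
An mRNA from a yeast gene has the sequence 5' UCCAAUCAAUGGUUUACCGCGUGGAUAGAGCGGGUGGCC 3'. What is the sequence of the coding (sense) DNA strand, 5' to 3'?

5′-TCCAATCAATGGTTTACCGCGTGGATAGAGCGGGTGGCC-3′

The coding DNA strand has the same 5'→3' sequence as the mRNA with U replaced by T.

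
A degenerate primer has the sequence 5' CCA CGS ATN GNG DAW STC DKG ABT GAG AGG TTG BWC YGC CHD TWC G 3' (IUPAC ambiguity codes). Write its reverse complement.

Standard pairs A↔T, G↔C; ambiguity codes pair Y↔R, K↔M, W↔W, S↔S, B↔V, D↔H, N↔N. Complement (GGTGCSTANCNCHTWSAGHMCTVACTCTCCAACVWGRCGGDHAWGC), then reverse for 5'→3'.

5'-CGWAHDGGCRGWVCAACCTCTCAVTCMHGASWTHCNCNATSCGTGG-3'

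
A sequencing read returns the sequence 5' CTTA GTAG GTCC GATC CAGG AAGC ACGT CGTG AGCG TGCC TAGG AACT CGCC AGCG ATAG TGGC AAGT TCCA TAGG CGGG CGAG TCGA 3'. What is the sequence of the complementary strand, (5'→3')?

5'-TCGACTCGCCCGCCTATGGAACTTGCCACTATCGCTGGCGAGTTCCTAGGCACGCTCACGACGTGCTTCCTGGATCGGACCTACTAAG-3'

The complement of CTTAGTAGGTCCGATCCAGGAAGCACGTCGTGAGCGTGCCTAGGAACTCGCCAGCGATAGTGGCAAGTTCCATAGGCGGGCGAGTCGA is GAATCATCCAGGCTAGGTCCTTCGTGCAGCACTCGCACGGATCCTTGAGCGGTCGCTATCACCGTTCAAGGTATCCGCCCGCTCAGCT (A↔T, G↔C). DNA strands are antiparallel, so the complementary strand runs 3'→5'; reversing gives the 5'→3' form.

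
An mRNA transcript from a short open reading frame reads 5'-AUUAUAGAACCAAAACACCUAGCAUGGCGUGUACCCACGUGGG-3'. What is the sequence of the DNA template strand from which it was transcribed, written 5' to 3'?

Replace U with T to get the coding DNA strand: ATTATAGAACCAAAACACCTAGCATGGCGTGTACCCACGTGGG. The template strand is its reverse complement (complement TAATATCTTGGTTTTGTGGATCGTACCGCACATGGGTGCACCC, then reverse).

5'-CCCACGTGGGTACACGCCATGCTAGGTGTTTTGGTTCTATAAT-3'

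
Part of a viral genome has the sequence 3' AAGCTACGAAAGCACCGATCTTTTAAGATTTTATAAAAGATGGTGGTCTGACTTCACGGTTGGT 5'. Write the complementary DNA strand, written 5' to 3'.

5'-TTCGATGCTTTCGTGGCTAGAAAATTCTAAAATATTTTCTACCACCAGACTGAAGTGCCAACCA-3'

The strand is given 3'→5', so its complement runs 5'→3' in the same left-to-right order: pair each base A↔T, G↔C.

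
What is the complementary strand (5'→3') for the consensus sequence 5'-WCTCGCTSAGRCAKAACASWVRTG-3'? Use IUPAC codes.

Standard pairs A↔T, G↔C; ambiguity codes pair R↔Y, K↔M, W↔W, S↔S, V↔B. Complement (WGAGCGASTCYGTMTTGTSWBYAC), then reverse for 5'→3'.

5'-CAYBWSTGTTMTGYCTSAGCGAGW-3'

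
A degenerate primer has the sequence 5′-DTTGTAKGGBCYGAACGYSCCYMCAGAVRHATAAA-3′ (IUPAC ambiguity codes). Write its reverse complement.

5'-TTTATDYBTCTGKRGGSRCGTTCRGVCCMTACAAH-3'

Standard pairs A↔T, G↔C; ambiguity codes pair R↔Y, M↔K, S↔S, B↔V, D↔H. Complement (HAACATMCCVGRCTTGCRSGGRKGTCTBYDTATTT), then reverse for 5'→3'.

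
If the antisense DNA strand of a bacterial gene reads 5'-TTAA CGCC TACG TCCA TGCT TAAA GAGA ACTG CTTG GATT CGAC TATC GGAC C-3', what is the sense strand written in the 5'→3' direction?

The coding strand is complementary and antiparallel to the template: take the complement (A↔T, G↔C) and reverse.

5'-GGTCCGATAGTCGAATCCAAGCAGTTCTCTTTAAGCATGGACGTAGGCGTTAA-3'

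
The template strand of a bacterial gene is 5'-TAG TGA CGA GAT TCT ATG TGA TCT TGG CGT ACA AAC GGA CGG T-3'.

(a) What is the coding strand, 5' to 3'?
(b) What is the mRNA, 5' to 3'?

(a) The coding strand is the reverse complement of the template: complement ATCACTGCTCTAAGATACACTAGAACCGCATGTTTGCCTGCCA, then reverse.
(b) mRNA has the coding-strand sequence with T→U.

(a) 5'-ACCGTCCGTTTGTACGCCAAGATCACATAGAATCTCGTCACTA-3'
(b) 5'-ACCGUCCGUUUGUACGCCAAGAUCACAUAGAAUCUCGUCACUA-3'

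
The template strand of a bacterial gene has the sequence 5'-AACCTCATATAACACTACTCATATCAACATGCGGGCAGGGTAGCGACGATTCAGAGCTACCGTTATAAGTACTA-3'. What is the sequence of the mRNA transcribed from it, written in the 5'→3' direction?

5′-UAGUACUUAUAACGGUAGCUCUGAAUCGUCGCUACCCUGCCCGCAUGUUGAUAUGAGUAGUGUUAUAUGAGGUU-3′

RNA polymerase reads the template 3'→5' and synthesizes mRNA 5'→3' by base-pairing (A→U, T→A, G↔C). The complement of the template is TTGGAGTATATTGTGATGAGTATAGTTGTACGCCCGTCCCATCGCTGCTAAGTCTCGATGGCAATATTCATGAT; antiparallel, so 5'→3' the coding strand is TAGTACTTATAACGGTAGCTCTGAATCGTCGCTACCCTGCCCGCATGTTGATATGAGTAGTGTTATATGAGGTT. Replace T with U for the mRNA.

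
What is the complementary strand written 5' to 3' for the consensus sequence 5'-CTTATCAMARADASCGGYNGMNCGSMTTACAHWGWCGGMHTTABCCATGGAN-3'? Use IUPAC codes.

5′-NTCCATGGVTAADKCCGWCWDTGTAAKSCGNKCNRCCGSTHTYTKTGATAAG-3′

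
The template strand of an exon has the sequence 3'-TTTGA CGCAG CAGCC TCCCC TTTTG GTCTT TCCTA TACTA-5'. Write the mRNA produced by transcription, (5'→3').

Reading the template 3'→5' as shown, RNA polymerase pairs each base (A→U, T→A, G↔C) to build mRNA 5'→3' directly.

5′-AAACUGCGUCGUCGGAGGGGAAAACCAGAAAGGAUAUGAU-3′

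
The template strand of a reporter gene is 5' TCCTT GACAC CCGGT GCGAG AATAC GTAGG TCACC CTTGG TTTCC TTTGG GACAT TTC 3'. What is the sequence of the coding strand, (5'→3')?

5'-GAAATGTCCCAAAGGAAACCAAGGGTGACCTACGTATTCTCGCACCGGGTGTCAAGGA-3'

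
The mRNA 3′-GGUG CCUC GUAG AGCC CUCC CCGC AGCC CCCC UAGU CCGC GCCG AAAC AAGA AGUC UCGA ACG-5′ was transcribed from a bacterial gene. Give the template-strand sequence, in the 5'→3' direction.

5'-CCACGGAGCATCTCGGGAGGGGCGTCGGGGGGATCAGGCGCGGCTTTGTTCTTCAGAGCTTGC-3'

Written 5'→3' the mRNA is GCAAGCUCUGAAGAACAAAGCCGCGCCUGAUCCCCCCGACGCCCCUCCCGAGAUGCUCCGUGG, so the coding DNA strand is GCAAGCTCTGAAGAACAAAGCCGCGCCTGATCCCCCCGACGCCCCTCCCGAGATGCTCCGTGG. The template is its reverse complement.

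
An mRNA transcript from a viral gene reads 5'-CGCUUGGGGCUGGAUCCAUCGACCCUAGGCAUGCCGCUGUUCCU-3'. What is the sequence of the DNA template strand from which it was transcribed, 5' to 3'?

Replace U with T to get the coding DNA strand: CGCTTGGGGCTGGATCCATCGACCCTAGGCATGCCGCTGTTCCT. The template strand is its reverse complement (complement GCGAACCCCGACCTAGGTAGCTGGGATCCGTACGGCGACAAGGA, then reverse).

5'-AGGAACAGCGGCATGCCTAGGGTCGATGGATCCAGCCCCAAGCG-3'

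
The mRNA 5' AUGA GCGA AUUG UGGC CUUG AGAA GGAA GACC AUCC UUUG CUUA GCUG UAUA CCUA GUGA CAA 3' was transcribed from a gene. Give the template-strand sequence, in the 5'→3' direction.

5'-TTGTCACTAGGTATACAGCTAAGCAAAGGATGGTCTTCCTTCTCAAGGCCACAATTCGCTCAT-3'

Replace U with T to get the coding DNA strand: ATGAGCGAATTGTGGCCTTGAGAAGGAAGACCATCCTTTGCTTAGCTGTATACCTAGTGACAA. The template strand is its reverse complement (complement TACTCGCTTAACACCGGAACTCTTCCTTCTGGTAGGAAACGAATCGACATATGGATCACTGTT, then reverse).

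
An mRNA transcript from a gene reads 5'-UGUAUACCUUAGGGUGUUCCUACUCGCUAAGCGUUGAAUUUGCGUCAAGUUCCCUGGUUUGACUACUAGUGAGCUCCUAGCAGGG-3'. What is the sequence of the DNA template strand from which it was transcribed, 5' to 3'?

5'-CCCTGCTAGGAGCTCACTAGTAGTCAAACCAGGGAACTTGACGCAAATTCAACGCTTAGCGAGTAGGAACACCCTAAGGTATACA-3'

Replace U with T to get the coding DNA strand: TGTATACCTTAGGGTGTTCCTACTCGCTAAGCGTTGAATTTGCGTCAAGTTCCCTGGTTTGACTACTAGTGAGCTCCTAGCAGGG. The template strand is its reverse complement (complement ACATATGGAATCCCACAAGGATGAGCGATTCGCAACTTAAACGCAGTTCAAGGGACCAAACTGATGATCACTCGAGGATCGTCCC, then reverse).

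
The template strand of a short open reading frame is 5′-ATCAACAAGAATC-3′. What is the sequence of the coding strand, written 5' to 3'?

5'-GATTCTTGTTGAT-3'

The coding strand is complementary and antiparallel to the template: take the complement (A↔T, G↔C) and reverse.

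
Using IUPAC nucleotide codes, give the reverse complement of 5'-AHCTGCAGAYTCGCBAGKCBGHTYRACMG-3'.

5'-CKGTYRADCVGMCTVGCGARTCTGCAGDT-3'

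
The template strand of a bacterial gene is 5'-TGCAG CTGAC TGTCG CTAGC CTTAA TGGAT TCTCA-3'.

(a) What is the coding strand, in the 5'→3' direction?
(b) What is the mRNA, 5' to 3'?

(a) The coding strand is the reverse complement of the template: complement ACGTCGACTGACAGCGATCGGAATTACCTAAGAGT, then reverse.
(b) mRNA has the coding-strand sequence with T→U.

(a) 5'-TGAGAATCCATTAAGGCTAGCGACAGTCAGCTGCA-3'
(b) 5'-UGAGAAUCCAUUAAGGCUAGCGACAGUCAGCUGCA-3'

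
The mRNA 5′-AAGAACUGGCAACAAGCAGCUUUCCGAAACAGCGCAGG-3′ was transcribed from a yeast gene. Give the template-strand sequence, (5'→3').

Replace U with T to get the coding DNA strand: AAGAACTGGCAACAAGCAGCTTTCCGAAACAGCGCAGG. The template strand is its reverse complement (complement TTCTTGACCGTTGTTCGTCGAAAGGCTTTGTCGCGTCC, then reverse).

5′-CCTGCGCTGTTTCGGAAAGCTGCTTGTTGCCAGTTCTT-3′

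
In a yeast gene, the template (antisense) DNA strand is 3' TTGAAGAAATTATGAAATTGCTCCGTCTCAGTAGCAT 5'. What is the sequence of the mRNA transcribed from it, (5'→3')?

Reading the template 3'→5' as shown, RNA polymerase pairs each base (A→U, T→A, G↔C) to build mRNA 5'→3' directly.

5′-AACUUCUUUAAUACUUUAACGAGGCAGAGUCAUCGUA-3′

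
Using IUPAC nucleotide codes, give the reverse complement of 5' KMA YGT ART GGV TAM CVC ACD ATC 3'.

5′-GATHGTGBGKTABCCAYTACRTKM-3′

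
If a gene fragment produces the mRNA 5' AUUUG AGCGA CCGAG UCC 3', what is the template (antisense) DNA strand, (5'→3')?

Replace U with T to get the coding DNA strand: ATTTGAGCGACCGAGTCC. The template strand is its reverse complement (complement TAAACTCGCTGGCTCAGG, then reverse).

5'-GGACTCGGTCGCTCAAAT-3'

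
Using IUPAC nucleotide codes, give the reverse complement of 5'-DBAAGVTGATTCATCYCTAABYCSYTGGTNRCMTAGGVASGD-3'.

5'-HCSTBCCTAKGYNACCARSGRVTTAGRGATGAATCABCTTVH-3'

Standard pairs A↔T, G↔C; ambiguity codes pair R↔Y, M↔K, S↔S, B↔V, D↔H, N↔N. Complement (HVTTCBACTAAGTAGRGATTVRGSRACCANYGKATCCBTSCH), then reverse for 5'→3'.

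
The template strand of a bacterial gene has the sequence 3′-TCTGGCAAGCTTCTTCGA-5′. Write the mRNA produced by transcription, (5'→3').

Reading the template 3'→5' as shown, RNA polymerase pairs each base (A→U, T→A, G↔C) to build mRNA 5'→3' directly.

5′-AGACCGUUCGAAGAAGCU-3′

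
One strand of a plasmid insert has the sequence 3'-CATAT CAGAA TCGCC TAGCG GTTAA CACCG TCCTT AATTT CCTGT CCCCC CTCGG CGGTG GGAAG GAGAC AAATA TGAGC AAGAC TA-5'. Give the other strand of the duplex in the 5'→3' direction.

The strand is given 3'→5', so its complement runs 5'→3' in the same left-to-right order: pair each base A↔T, G↔C.

5'-GTATAGTCTTAGCGGATCGCCAATTGTGGCAGGAATTAAAGGACAGGGGGGAGCCGCCACCCTTCCTCTGTTTATACTCGTTCTGAT-3'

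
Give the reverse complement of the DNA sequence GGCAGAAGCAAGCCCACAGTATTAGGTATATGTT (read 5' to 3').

5′-AACATATACCTAATACTGTGGGCTTGCTTCTGCC-3′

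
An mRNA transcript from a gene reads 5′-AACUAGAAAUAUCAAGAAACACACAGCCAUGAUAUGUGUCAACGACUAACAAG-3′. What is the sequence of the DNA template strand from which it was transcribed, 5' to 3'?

Replace U with T to get the coding DNA strand: AACTAGAAATATCAAGAAACACACAGCCATGATATGTGTCAACGACTAACAAG. The template strand is its reverse complement (complement TTGATCTTTATAGTTCTTTGTGTGTCGGTACTATACACAGTTGCTGATTGTTC, then reverse).

5'-CTTGTTAGTCGTTGACACATATCATGGCTGTGTGTTTCTTGATATTTCTAGTT-3'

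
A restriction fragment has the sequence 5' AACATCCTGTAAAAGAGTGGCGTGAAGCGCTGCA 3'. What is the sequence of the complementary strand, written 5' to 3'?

5'-TGCAGCGCTTCACGCCACTCTTTTACAGGATGTT-3'

Pairing A↔T and G↔C gives TTGTAGGACATTTTCTCACCGCACTTCGCGACGT, running 3'→5'. Reverse for the 5'→3' convention.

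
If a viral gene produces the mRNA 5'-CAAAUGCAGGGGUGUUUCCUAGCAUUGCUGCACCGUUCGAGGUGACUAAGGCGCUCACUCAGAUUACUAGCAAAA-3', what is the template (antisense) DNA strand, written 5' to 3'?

Replace U with T to get the coding DNA strand: CAAATGCAGGGGTGTTTCCTAGCATTGCTGCACCGTTCGAGGTGACTAAGGCGCTCACTCAGATTACTAGCAAAA. The template strand is its reverse complement (complement GTTTACGTCCCCACAAAGGATCGTAACGACGTGGCAAGCTCCACTGATTCCGCGAGTGAGTCTAATGATCGTTTT, then reverse).

5′-TTTTGCTAGTAATCTGAGTGAGCGCCTTAGTCACCTCGAACGGTGCAGCAATGCTAGGAAACACCCCTGCATTTG-3′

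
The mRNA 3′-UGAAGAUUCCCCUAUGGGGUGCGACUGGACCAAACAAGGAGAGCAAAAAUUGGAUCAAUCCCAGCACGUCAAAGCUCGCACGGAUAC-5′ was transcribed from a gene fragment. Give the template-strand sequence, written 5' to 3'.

Written 5'→3' the mRNA is CAUAGGCACGCUCGAAACUGCACGACCCUAACUAGGUUAAAAACGAGAGGAACAAACCAGGUCAGCGUGGGGUAUCCCCUUAGAAGU, so the coding DNA strand is CATAGGCACGCTCGAAACTGCACGACCCTAACTAGGTTAAAAACGAGAGGAACAAACCAGGTCAGCGTGGGGTATCCCCTTAGAAGT. The template is its reverse complement.

5'-ACTTCTAAGGGGATACCCCACGCTGACCTGGTTTGTTCCTCTCGTTTTTAACCTAGTTAGGGTCGTGCAGTTTCGAGCGTGCCTATG-3'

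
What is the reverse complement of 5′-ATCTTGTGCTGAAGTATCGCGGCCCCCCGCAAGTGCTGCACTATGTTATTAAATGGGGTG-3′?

5′-CACCCCATTTAATAACATAGTGCAGCACTTGCGGGGGGCCGCGATACTTCAGCACAAGAT-3′

Reading the sequence 3'→5' and pairing each base (A↔T, G↔C) gives the reverse complement directly.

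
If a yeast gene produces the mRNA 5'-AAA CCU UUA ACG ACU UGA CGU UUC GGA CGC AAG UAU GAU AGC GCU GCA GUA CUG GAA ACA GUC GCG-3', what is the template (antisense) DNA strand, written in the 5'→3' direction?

Replace U with T to get the coding DNA strand: AAACCTTTAACGACTTGACGTTTCGGACGCAAGTATGATAGCGCTGCAGTACTGGAAACAGTCGCG. The template strand is its reverse complement (complement TTTGGAAATTGCTGAACTGCAAAGCCTGCGTTCATACTATCGCGACGTCATGACCTTTGTCAGCGC, then reverse).

5'-CGCGACTGTTTCCAGTACTGCAGCGCTATCATACTTGCGTCCGAAACGTCAAGTCGTTAAAGGTTT-3'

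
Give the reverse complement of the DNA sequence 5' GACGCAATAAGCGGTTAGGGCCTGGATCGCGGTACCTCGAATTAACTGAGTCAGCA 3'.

5'-TGCTGACTCAGTTAATTCGAGGTACCGCGATCCAGGCCCTAACCGCTTATTGCGTC-3'

Reading the sequence 3'→5' and pairing each base (A↔T, G↔C) gives the reverse complement directly.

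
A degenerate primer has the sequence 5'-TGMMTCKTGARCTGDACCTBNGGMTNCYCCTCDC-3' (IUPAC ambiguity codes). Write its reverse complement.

5'-GHGAGGRGNAKCCNVAGGTHCAGYTCAMGAKKCA-3'

Standard pairs A↔T, G↔C; ambiguity codes pair R↔Y, M↔K, B↔V, D↔H, N↔N. Complement (ACKKAGMACTYGACHTGGAVNCCKANGRGGAGHG), then reverse for 5'→3'.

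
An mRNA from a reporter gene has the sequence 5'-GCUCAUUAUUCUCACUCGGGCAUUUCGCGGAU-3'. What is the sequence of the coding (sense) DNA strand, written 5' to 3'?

5'-GCTCATTATTCTCACTCGGGCATTTCGCGGAT-3'

The coding DNA strand has the same 5'→3' sequence as the mRNA with U replaced by T.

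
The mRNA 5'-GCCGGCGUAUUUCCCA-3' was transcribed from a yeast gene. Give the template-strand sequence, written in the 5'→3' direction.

5'-TGGGAAATACGCCGGC-3'

Replace U with T to get the coding DNA strand: GCCGGCGTATTTCCCA. The template strand is its reverse complement (complement CGGCCGCATAAAGGGT, then reverse).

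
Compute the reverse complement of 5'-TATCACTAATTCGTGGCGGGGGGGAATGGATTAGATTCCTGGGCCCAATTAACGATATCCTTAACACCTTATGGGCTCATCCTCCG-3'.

Complement each base (A↔T, G↔C): ATAGTGATTAAGCACCGCCCCCCCTTACCTAATCTAAGGACCCGGGTTAATTGCTATAGGAATTGTGGAATACCCGAGTAGGAGGC. Then reverse.

5'-CGGAGGATGAGCCCATAAGGTGTTAAGGATATCGTTAATTGGGCCCAGGAATCTAATCCATTCCCCCCCGCCACGAATTAGTGATA-3'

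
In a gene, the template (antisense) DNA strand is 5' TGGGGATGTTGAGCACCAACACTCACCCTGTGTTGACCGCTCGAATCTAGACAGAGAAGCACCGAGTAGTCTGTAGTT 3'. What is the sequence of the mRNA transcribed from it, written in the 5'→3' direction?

5'-AACUACAGACUACUCGGUGCUUCUCUGUCUAGAUUCGAGCGGUCAACACAGGGUGAGUGUUGGUGCUCAACAUCCCCA-3'

The mRNA has the sequence of the coding strand (reverse complement of the template) with T→U. Reverse complement of TGGGGATGTTGAGCACCAACACTCACCCTGTGTTGACCGCTCGAATCTAGACAGAGAAGCACCGAGTAGTCTGTAGTT is AACTACAGACTACTCGGTGCTTCTCTGTCTAGATTCGAGCGGTCAACACAGGGTGAGTGTTGGTGCTCAACATCCCCA; then T→U.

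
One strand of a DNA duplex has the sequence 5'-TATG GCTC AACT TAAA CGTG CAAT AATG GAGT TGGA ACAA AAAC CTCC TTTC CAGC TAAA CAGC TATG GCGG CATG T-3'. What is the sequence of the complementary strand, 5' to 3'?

5'-ACATGCCGCCATAGCTGTTTAGCTGGAAAGGAGGTTTTTGTTCCAACTCCATTATTGCACGTTTAAGTTGAGCCATA-3'

Pairing A↔T and G↔C gives ATACCGAGTTGAATTTGCACGTTATTACCTCAACCTTGTTTTTGGAGGAAAGGTCGATTTGTCGATACCGCCGTACA, running 3'→5'. Reverse for the 5'→3' convention.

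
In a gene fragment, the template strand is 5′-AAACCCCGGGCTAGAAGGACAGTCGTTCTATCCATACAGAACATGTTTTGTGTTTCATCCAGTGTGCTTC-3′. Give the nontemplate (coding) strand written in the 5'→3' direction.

The coding strand is complementary and antiparallel to the template: take the complement (A↔T, G↔C) and reverse.

5′-GAAGCACACTGGATGAAACACAAAACATGTTCTGTATGGATAGAACGACTGTCCTTCTAGCCCGGGGTTT-3′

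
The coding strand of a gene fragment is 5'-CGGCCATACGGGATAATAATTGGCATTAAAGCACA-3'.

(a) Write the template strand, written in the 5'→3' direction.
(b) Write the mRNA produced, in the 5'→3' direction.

(a) The template strand is the reverse complement of the coding strand: complement GCCGGTATGCCCTATTATTAACCGTAATTTCGTGT, then reverse.
(b) mRNA matches the coding strand with T→U.

(a) 5'-TGTGCTTTAATGCCAATTATTATCCCGTATGGCCG-3'
(b) 5'-CGGCCAUACGGGAUAAUAAUUGGCAUUAAAGCACA-3'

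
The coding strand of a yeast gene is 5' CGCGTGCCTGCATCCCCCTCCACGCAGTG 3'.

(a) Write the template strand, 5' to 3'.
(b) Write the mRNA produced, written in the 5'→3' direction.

(a) The template strand is the reverse complement of the coding strand: complement GCGCACGGACGTAGGGGGAGGTGCGTCAC, then reverse.
(b) mRNA matches the coding strand with T→U.

(a) 5′-CACTGCGTGGAGGGGGATGCAGGCACGCG-3′
(b) 5′-CGCGUGCCUGCAUCCCCCUCCACGCAGUG-3′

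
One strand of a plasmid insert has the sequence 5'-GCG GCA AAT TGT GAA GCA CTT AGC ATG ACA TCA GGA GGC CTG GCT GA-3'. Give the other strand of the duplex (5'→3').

5'-TCAGCCAGGCCTCCTGATGTCATGCTAAGTGCTTCACAATTTGCCGC-3'

Pairing A↔T and G↔C gives CGCCGTTTAACACTTCGTGAATCGTACTGTAGTCCTCCGGACCGACT, running 3'→5'. Reverse for the 5'→3' convention.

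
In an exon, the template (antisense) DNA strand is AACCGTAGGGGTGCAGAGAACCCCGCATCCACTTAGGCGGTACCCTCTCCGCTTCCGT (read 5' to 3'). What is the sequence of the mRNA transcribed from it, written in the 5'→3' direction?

RNA polymerase reads the template 3'→5' and synthesizes mRNA 5'→3' by base-pairing (A→U, T→A, G↔C). The complement of the template is TTGGCATCCCCACGTCTCTTGGGGCGTAGGTGAATCCGCCATGGGAGAGGCGAAGGCA; antiparallel, so 5'→3' the coding strand is ACGGAAGCGGAGAGGGTACCGCCTAAGTGGATGCGGGGTTCTCTGCACCCCTACGGTT. Replace T with U for the mRNA.

5'-ACGGAAGCGGAGAGGGUACCGCCUAAGUGGAUGCGGGGUUCUCUGCACCCCUACGGUU-3'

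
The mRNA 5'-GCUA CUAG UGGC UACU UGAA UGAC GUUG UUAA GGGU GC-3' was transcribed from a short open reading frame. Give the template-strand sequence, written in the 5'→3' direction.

Replace U with T to get the coding DNA strand: GCTACTAGTGGCTACTTGAATGACGTTGTTAAGGGTGC. The template strand is its reverse complement (complement CGATGATCACCGATGAACTTACTGCAACAATTCCCACG, then reverse).

5'-GCACCCTTAACAACGTCATTCAAGTAGCCACTAGTAGC-3'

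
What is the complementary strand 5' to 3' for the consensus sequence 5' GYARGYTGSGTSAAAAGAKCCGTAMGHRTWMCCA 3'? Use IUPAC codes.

Standard pairs A↔T, G↔C; ambiguity codes pair R↔Y, M↔K, W↔W, S↔S, H↔D. Complement (CRTYCRACSCASTTTTCTMGGCATKCDYAWKGGT), then reverse for 5'→3'.

5'-TGGKWAYDCKTACGGMTCTTTTSACSCARCYTRC-3'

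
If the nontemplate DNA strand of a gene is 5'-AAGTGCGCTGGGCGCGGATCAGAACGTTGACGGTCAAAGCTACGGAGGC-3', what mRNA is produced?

mRNA has the coding-strand sequence with U in place of T.

5′-AAGUGCGCUGGGCGCGGAUCAGAACGUUGACGGUCAAAGCUACGGAGGC-3′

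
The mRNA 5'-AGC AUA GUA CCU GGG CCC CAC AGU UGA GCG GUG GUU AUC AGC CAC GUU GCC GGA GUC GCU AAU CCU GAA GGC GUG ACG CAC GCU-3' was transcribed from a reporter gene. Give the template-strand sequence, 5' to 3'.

Replace U with T to get the coding DNA strand: AGCATAGTACCTGGGCCCCACAGTTGAGCGGTGGTTATCAGCCACGTTGCCGGAGTCGCTAATCCTGAAGGCGTGACGCACGCT. The template strand is its reverse complement (complement TCGTATCATGGACCCGGGGTGTCAACTCGCCACCAATAGTCGGTGCAACGGCCTCAGCGATTAGGACTTCCGCACTGCGTGCGA, then reverse).

5′-AGCGTGCGTCACGCCTTCAGGATTAGCGACTCCGGCAACGTGGCTGATAACCACCGCTCAACTGTGGGGCCCAGGTACTATGCT-3′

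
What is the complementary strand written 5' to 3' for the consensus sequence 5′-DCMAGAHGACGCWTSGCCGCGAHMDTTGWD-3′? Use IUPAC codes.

5'-HWCAAHKDTCGCGGCSAWGCGTCDTCTKGH-3'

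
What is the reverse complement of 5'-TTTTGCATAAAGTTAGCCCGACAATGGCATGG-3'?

Complement each base (A↔T, G↔C): AAAACGTATTTCAATCGGGCTGTTACCGTACC. Then reverse.

5′-CCATGCCATTGTCGGGCTAACTTTATGCAAAA-3′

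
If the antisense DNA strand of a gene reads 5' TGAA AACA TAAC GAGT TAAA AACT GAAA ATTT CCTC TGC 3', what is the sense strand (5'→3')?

The coding strand is complementary and antiparallel to the template: take the complement (A↔T, G↔C) and reverse.

5'-GCAGAGGAAATTTTCAGTTTTTAACTCGTTATGTTTTCA-3'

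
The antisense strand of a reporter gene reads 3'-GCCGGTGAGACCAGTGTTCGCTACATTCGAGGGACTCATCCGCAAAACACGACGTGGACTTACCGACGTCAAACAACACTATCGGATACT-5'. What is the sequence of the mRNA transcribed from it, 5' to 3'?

Reading the template 3'→5' as shown, RNA polymerase pairs each base (A→U, T→A, G↔C) to build mRNA 5'→3' directly.

5'-CGGCCACUCUGGUCACAAGCGAUGUAAGCUCCCUGAGUAGGCGUUUUGUGCUGCACCUGAAUGGCUGCAGUUUGUUGUGAUAGCCUAUGA-3'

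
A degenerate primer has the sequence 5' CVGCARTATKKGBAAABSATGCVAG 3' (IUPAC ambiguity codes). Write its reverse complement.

5'-CTBGCATSVTTTVCMMATAYTGCBG-3'

Standard pairs A↔T, G↔C; ambiguity codes pair R↔Y, K↔M, S↔S, B↔V. Complement (GBCGTYATAMMCVTTTVSTACGBTC), then reverse for 5'→3'.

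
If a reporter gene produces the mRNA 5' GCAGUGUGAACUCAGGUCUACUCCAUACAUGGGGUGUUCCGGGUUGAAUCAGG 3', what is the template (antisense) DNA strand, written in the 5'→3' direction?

5'-CCTGATTCAACCCGGAACACCCCATGTATGGAGTAGACCTGAGTTCACACTGC-3'

Replace U with T to get the coding DNA strand: GCAGTGTGAACTCAGGTCTACTCCATACATGGGGTGTTCCGGGTTGAATCAGG. The template strand is its reverse complement (complement CGTCACACTTGAGTCCAGATGAGGTATGTACCCCACAAGGCCCAACTTAGTCC, then reverse).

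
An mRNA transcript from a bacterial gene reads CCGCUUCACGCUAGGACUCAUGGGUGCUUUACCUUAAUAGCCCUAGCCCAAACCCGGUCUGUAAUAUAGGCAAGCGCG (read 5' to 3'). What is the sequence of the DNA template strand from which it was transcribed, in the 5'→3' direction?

Replace U with T to get the coding DNA strand: CCGCTTCACGCTAGGACTCATGGGTGCTTTACCTTAATAGCCCTAGCCCAAACCCGGTCTGTAATATAGGCAAGCGCG. The template strand is its reverse complement (complement GGCGAAGTGCGATCCTGAGTACCCACGAAATGGAATTATCGGGATCGGGTTTGGGCCAGACATTATATCCGTTCGCGC, then reverse).

5'-CGCGCTTGCCTATATTACAGACCGGGTTTGGGCTAGGGCTATTAAGGTAAAGCACCCATGAGTCCTAGCGTGAAGCGG-3'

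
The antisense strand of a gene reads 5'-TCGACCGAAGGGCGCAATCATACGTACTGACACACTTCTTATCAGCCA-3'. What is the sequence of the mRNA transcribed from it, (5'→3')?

The mRNA has the sequence of the coding strand (reverse complement of the template) with T→U. Reverse complement of TCGACCGAAGGGCGCAATCATACGTACTGACACACTTCTTATCAGCCA is TGGCTGATAAGAAGTGTGTCAGTACGTATGATTGCGCCCTTCGGTCGA; then T→U.

5′-UGGCUGAUAAGAAGUGUGUCAGUACGUAUGAUUGCGCCCUUCGGUCGA-3′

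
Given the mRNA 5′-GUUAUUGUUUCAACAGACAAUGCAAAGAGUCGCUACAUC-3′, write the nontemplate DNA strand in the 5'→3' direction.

The coding DNA strand has the same 5'→3' sequence as the mRNA with U replaced by T.

5'-GTTATTGTTTCAACAGACAATGCAAAGAGTCGCTACATC-3'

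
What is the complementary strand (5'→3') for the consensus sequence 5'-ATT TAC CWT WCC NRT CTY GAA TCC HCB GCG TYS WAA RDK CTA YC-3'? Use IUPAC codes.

Standard pairs A↔T, G↔C; ambiguity codes pair R↔Y, K↔M, W↔W, S↔S, B↔V, D↔H, N↔N. Complement (TAAATGGWAWGGNYAGARCTTAGGDGVCGCARSWTTYHMGATRG), then reverse for 5'→3'.

5′-GRTAGMHYTTWSRACGCVGDGGATTCRAGAYNGGWAWGGTAAAT-3′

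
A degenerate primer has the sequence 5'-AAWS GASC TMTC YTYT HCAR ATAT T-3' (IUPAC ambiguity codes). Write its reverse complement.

Standard pairs A↔T, G↔C; ambiguity codes pair R↔Y, M↔K, W↔W, S↔S, H↔D. Complement (TTWSCTSGAKAGRARADGTYTATAA), then reverse for 5'→3'.

5′-AATATYTGDARARGAKAGSTCSWTT-3′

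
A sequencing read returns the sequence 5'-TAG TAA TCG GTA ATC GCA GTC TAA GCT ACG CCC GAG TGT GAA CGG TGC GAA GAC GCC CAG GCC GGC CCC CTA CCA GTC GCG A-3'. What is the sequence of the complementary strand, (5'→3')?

5′-TCGCGACTGGTAGGGGGCCGGCCTGGGCGTCTTCGCACCGTTCACACTCGGGCGTAGCTTAGACTGCGATTACCGATTACTA-3′

Pairing A↔T and G↔C gives ATCATTAGCCATTAGCGTCAGATTCGATGCGGGCTCACACTTGCCACGCTTCTGCGGGTCCGGCCGGGGGATGGTCAGCGCT, running 3'→5'. Reverse for the 5'→3' convention.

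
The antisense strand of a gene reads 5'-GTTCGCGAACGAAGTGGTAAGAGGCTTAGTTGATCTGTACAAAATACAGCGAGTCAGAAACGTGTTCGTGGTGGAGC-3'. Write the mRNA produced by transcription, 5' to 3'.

5'-GCUCCACCACGAACACGUUUCUGACUCGCUGUAUUUUGUACAGAUCAACUAAGCCUCUUACCACUUCGUUCGCGAAC-3'

The mRNA has the sequence of the coding strand (reverse complement of the template) with T→U. Reverse complement of GTTCGCGAACGAAGTGGTAAGAGGCTTAGTTGATCTGTACAAAATACAGCGAGTCAGAAACGTGTTCGTGGTGGAGC is GCTCCACCACGAACACGTTTCTGACTCGCTGTATTTTGTACAGATCAACTAAGCCTCTTACCACTTCGTTCGCGAAC; then T→U.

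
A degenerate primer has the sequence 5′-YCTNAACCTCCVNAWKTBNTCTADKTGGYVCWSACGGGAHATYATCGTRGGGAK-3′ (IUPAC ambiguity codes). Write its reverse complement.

Standard pairs A↔T, G↔C; ambiguity codes pair R↔Y, K↔M, W↔W, S↔S, B↔V, D↔H, N↔N. Complement (RGANTTGGAGGBNTWMAVNAGATHMACCRBGWSTGCCCTDTARTAGCAYCCCTM), then reverse for 5'→3'.

5'-MTCCCYACGATRATDTCCCGTSWGBRCCAMHTAGANVAMWTNBGGAGGTTNAGR-3'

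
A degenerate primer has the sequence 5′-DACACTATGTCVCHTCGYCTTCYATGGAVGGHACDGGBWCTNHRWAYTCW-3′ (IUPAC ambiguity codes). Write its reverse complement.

5′-WGARTWYDNAGWVCCHGTDCCBTCCATRGAAGRCGADGBGACATAGTGTH-3′

Standard pairs A↔T, G↔C; ambiguity codes pair R↔Y, W↔W, B↔V, D↔H, N↔N. Complement (HTGTGATACAGBGDAGCRGAAGRTACCTBCCDTGHCCVWGANDYWTRAGW), then reverse for 5'→3'.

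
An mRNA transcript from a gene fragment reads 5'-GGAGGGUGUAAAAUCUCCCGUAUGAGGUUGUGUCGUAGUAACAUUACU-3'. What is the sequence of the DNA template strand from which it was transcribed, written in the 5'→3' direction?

5′-AGTAATGTTACTACGACACAACCTCATACGGGAGATTTTACACCCTCC-3′

Replace U with T to get the coding DNA strand: GGAGGGTGTAAAATCTCCCGTATGAGGTTGTGTCGTAGTAACATTACT. The template strand is its reverse complement (complement CCTCCCACATTTTAGAGGGCATACTCCAACACAGCATCATTGTAATGA, then reverse).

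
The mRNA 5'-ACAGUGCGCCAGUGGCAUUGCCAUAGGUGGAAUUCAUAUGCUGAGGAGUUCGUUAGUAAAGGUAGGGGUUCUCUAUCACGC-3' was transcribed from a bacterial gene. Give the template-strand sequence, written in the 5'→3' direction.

5'-GCGTGATAGAGAACCCCTACCTTTACTAACGAACTCCTCAGCATATGAATTCCACCTATGGCAATGCCACTGGCGCACTGT-3'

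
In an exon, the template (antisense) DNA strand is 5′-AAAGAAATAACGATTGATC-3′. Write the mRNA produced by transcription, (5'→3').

RNA polymerase reads the template 3'→5' and synthesizes mRNA 5'→3' by base-pairing (A→U, T→A, G↔C). The complement of the template is TTTCTTTATTGCTAACTAG; antiparallel, so 5'→3' the coding strand is GATCAATCGTTATTTCTTT. Replace T with U for the mRNA.

5'-GAUCAAUCGUUAUUUCUUU-3'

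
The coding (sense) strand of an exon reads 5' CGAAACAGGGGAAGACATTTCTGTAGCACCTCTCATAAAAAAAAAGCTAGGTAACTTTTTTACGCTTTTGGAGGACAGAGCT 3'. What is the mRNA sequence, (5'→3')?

The mRNA is synthesized from the template strand, so it matches the coding strand with T replaced by U.

5'-CGAAACAGGGGAAGACAUUUCUGUAGCACCUCUCAUAAAAAAAAAGCUAGGUAACUUUUUUACGCUUUUGGAGGACAGAGCU-3'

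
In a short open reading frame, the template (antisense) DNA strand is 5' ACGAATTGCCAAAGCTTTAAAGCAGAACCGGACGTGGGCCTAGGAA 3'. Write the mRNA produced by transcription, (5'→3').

5'-UUCCUAGGCCCACGUCCGGUUCUGCUUUAAAGCUUUGGCAAUUCGU-3'

The mRNA has the sequence of the coding strand (reverse complement of the template) with T→U. Reverse complement of ACGAATTGCCAAAGCTTTAAAGCAGAACCGGACGTGGGCCTAGGAA is TTCCTAGGCCCACGTCCGGTTCTGCTTTAAAGCTTTGGCAATTCGT; then T→U.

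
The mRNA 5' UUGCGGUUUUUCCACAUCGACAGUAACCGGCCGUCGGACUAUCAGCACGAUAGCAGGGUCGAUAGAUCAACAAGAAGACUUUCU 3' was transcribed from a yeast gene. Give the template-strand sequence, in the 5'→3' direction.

Replace U with T to get the coding DNA strand: TTGCGGTTTTTCCACATCGACAGTAACCGGCCGTCGGACTATCAGCACGATAGCAGGGTCGATAGATCAACAAGAAGACTTTCT. The template strand is its reverse complement (complement AACGCCAAAAAGGTGTAGCTGTCATTGGCCGGCAGCCTGATAGTCGTGCTATCGTCCCAGCTATCTAGTTGTTCTTCTGAAAGA, then reverse).

5'-AGAAAGTCTTCTTGTTGATCTATCGACCCTGCTATCGTGCTGATAGTCCGACGGCCGGTTACTGTCGATGTGGAAAAACCGCAA-3'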